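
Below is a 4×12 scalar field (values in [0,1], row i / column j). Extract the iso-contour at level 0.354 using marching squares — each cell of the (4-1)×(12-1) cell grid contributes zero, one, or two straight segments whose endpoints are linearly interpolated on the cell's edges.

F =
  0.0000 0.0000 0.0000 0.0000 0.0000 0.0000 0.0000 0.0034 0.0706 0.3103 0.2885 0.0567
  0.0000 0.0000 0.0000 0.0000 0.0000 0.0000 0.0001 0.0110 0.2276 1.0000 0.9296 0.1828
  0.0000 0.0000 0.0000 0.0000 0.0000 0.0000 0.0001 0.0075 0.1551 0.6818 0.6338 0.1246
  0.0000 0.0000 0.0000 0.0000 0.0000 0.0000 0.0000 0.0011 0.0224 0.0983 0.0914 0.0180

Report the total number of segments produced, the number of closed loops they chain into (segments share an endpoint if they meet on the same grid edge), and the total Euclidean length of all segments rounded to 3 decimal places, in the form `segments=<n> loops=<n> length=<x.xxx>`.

cell (0,8): code 0100 → (0.063,9.000)–(1.000,8.164)
cell (0,9): code 1100 → (0.102,10.000)–(0.063,9.000)
cell (0,10): code 1000 → (1.000,10.771)–(0.102,10.000)
cell (1,8): code 0110 → (1.000,8.164)–(2.000,8.378)
cell (1,10): code 1001 → (2.000,10.549)–(1.000,10.771)
cell (2,8): code 0010 → (2.000,8.378)–(2.562,9.000)
cell (2,9): code 0011 → (2.562,9.000)–(2.516,10.000)
cell (2,10): code 0001 → (2.516,10.000)–(2.000,10.549)
total: 8 segments, chained into 1 closed loop(s), length Σ = 8.079720

segments=8 loops=1 length=8.080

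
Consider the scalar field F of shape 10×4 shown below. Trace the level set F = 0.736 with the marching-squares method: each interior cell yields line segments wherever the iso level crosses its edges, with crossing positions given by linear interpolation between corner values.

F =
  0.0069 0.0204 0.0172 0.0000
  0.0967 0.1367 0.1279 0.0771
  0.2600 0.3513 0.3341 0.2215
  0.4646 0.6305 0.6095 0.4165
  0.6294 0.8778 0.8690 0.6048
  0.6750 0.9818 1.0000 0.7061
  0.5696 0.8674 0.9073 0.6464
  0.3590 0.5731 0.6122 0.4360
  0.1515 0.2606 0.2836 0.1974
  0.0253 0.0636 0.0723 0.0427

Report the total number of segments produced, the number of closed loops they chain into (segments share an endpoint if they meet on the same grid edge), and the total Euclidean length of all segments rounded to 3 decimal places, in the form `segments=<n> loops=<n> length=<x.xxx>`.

cell (3,0): code 0100 → (3.427,1.000)–(4.000,0.429)
cell (3,1): code 1100 → (3.487,2.000)–(3.427,1.000)
cell (3,2): code 1000 → (4.000,2.503)–(3.487,2.000)
cell (4,0): code 0110 → (4.000,0.429)–(5.000,0.199)
cell (4,2): code 1001 → (5.000,2.898)–(4.000,2.503)
cell (5,0): code 0110 → (5.000,0.199)–(6.000,0.559)
cell (5,2): code 1001 → (6.000,2.657)–(5.000,2.898)
cell (6,0): code 0010 → (6.000,0.559)–(6.446,1.000)
cell (6,1): code 0011 → (6.446,1.000)–(6.580,2.000)
cell (6,2): code 0001 → (6.580,2.000)–(6.000,2.657)
total: 10 segments, chained into 1 closed loop(s), length Σ = 9.235314

segments=10 loops=1 length=9.235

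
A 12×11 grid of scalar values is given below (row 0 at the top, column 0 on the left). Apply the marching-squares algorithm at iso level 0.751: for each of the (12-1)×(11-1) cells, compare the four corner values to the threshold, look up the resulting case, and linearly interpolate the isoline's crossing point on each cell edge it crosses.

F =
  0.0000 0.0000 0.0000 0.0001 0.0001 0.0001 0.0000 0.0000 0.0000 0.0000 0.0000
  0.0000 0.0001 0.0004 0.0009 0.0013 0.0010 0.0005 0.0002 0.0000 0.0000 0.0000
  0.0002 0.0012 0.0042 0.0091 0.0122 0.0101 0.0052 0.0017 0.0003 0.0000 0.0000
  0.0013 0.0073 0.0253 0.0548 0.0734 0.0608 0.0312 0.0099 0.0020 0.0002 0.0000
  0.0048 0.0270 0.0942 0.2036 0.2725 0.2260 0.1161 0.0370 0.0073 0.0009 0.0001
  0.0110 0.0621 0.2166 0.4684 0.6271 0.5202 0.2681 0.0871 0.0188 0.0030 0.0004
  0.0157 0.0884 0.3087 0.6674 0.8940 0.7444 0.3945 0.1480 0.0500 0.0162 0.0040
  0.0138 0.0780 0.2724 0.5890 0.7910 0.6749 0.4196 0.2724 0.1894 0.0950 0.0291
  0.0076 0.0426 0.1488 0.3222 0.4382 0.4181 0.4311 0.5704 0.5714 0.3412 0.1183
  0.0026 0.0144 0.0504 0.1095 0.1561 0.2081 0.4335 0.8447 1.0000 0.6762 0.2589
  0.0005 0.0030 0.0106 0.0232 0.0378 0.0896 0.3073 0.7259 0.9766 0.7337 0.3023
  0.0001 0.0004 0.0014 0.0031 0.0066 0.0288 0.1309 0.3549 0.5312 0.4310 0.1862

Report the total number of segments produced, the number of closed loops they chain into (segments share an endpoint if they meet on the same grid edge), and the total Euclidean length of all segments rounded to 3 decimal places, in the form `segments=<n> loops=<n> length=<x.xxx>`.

cell (5,3): code 0100 → (5.464,4.000)–(6.000,3.369)
cell (5,4): code 1000 → (6.000,4.956)–(5.464,4.000)
cell (6,3): code 0110 → (6.000,3.369)–(7.000,3.802)
cell (6,4): code 1001 → (7.000,4.345)–(6.000,4.956)
cell (7,3): code 0010 → (7.000,3.802)–(7.113,4.000)
cell (7,4): code 0001 → (7.113,4.000)–(7.000,4.345)
cell (8,6): code 0100 → (8.658,7.000)–(9.000,6.772)
cell (8,7): code 1100 → (8.419,8.000)–(8.658,7.000)
cell (8,8): code 1000 → (9.000,8.769)–(8.419,8.000)
cell (9,6): code 0010 → (9.000,6.772)–(9.789,7.000)
cell (9,7): code 0111 → (9.789,7.000)–(10.000,7.100)
cell (9,8): code 1001 → (10.000,8.929)–(9.000,8.769)
cell (10,7): code 0010 → (10.000,7.100)–(10.507,8.000)
cell (10,8): code 0001 → (10.507,8.000)–(10.000,8.929)
total: 14 segments, chained into 2 closed loop(s), length Σ = 11.336994

segments=14 loops=2 length=11.337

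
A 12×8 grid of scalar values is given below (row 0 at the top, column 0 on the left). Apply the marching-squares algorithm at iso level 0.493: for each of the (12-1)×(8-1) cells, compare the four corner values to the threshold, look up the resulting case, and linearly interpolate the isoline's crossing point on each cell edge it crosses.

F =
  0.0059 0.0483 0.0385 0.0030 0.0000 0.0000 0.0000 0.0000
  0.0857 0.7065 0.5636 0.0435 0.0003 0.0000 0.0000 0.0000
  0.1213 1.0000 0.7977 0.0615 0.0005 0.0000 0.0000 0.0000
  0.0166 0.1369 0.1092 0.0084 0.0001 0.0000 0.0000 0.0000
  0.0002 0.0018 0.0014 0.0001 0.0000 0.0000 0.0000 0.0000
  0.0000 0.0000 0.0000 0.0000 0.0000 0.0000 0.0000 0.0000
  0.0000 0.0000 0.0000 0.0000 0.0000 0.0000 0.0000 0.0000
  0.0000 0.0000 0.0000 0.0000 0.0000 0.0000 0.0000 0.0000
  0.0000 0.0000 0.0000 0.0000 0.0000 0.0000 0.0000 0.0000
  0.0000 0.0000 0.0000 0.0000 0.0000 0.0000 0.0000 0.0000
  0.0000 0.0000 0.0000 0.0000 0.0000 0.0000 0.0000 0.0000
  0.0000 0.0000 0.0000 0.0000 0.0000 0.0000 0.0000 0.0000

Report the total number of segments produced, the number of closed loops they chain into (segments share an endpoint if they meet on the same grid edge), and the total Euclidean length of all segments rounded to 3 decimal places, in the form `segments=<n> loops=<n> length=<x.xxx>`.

segments=8 loops=1 length=6.186

cell (0,0): code 0100 → (0.676,1.000)–(1.000,0.656)
cell (0,1): code 1100 → (0.866,2.000)–(0.676,1.000)
cell (0,2): code 1000 → (1.000,2.136)–(0.866,2.000)
cell (1,0): code 0110 → (1.000,0.656)–(2.000,0.423)
cell (1,2): code 1001 → (2.000,2.414)–(1.000,2.136)
cell (2,0): code 0010 → (2.000,0.423)–(2.587,1.000)
cell (2,1): code 0011 → (2.587,1.000)–(2.443,2.000)
cell (2,2): code 0001 → (2.443,2.000)–(2.000,2.414)
total: 8 segments, chained into 1 closed loop(s), length Σ = 6.186207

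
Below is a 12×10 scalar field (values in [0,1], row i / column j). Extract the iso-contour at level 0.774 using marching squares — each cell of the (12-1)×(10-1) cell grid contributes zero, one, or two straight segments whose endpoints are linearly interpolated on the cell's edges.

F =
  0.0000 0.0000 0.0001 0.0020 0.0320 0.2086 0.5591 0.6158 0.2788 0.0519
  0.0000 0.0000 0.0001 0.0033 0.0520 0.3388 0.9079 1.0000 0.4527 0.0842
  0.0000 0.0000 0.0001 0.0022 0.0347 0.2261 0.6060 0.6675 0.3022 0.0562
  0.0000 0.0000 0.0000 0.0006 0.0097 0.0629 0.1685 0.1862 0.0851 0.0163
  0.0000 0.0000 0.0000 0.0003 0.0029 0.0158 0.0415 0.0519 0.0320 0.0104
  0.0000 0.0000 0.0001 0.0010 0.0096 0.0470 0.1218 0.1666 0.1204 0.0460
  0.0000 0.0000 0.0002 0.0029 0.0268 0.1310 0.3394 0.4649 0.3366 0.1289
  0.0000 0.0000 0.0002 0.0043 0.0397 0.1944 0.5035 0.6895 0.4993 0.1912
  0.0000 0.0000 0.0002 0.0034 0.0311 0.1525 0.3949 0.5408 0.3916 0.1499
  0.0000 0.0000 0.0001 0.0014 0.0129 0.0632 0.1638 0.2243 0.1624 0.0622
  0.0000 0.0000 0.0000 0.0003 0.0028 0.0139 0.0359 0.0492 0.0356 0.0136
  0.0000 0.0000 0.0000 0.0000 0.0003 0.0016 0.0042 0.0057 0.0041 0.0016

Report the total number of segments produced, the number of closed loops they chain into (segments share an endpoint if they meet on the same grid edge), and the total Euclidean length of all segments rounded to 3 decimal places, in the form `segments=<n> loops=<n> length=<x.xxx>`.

cell (0,5): code 0100 → (0.616,6.000)–(1.000,5.765)
cell (0,6): code 1100 → (0.412,7.000)–(0.616,6.000)
cell (0,7): code 1000 → (1.000,7.413)–(0.412,7.000)
cell (1,5): code 0010 → (1.000,5.765)–(1.444,6.000)
cell (1,6): code 0011 → (1.444,6.000)–(1.680,7.000)
cell (1,7): code 0001 → (1.680,7.000)–(1.000,7.413)
total: 6 segments, chained into 1 closed loop(s), length Σ = 4.514506

segments=6 loops=1 length=4.515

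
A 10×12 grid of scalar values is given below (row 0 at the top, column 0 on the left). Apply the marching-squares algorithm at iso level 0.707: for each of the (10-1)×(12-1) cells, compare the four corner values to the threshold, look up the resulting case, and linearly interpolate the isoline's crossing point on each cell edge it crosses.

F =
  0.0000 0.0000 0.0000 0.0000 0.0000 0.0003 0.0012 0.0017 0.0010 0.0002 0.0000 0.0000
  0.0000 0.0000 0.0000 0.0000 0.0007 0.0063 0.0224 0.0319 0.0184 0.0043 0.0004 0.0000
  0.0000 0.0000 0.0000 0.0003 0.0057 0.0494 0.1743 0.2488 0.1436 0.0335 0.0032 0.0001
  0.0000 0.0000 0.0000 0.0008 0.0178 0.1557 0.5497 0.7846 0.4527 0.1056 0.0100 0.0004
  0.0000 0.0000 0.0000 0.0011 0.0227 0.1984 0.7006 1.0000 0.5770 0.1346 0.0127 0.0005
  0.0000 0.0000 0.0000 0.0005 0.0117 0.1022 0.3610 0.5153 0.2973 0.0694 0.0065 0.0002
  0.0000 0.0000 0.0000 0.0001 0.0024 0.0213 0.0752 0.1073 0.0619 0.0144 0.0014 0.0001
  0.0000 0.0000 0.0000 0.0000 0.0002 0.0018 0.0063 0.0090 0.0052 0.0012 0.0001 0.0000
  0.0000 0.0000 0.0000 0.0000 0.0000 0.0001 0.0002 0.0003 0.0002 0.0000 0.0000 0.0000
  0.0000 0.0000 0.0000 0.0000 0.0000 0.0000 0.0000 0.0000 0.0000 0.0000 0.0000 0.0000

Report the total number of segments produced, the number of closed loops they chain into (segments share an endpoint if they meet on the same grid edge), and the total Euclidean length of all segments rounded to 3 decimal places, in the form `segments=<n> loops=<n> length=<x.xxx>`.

segments=6 loops=1 length=4.997

cell (2,6): code 0100 → (2.855,7.000)–(3.000,6.670)
cell (2,7): code 1000 → (3.000,7.234)–(2.855,7.000)
cell (3,6): code 0110 → (3.000,6.670)–(4.000,6.021)
cell (3,7): code 1001 → (4.000,7.693)–(3.000,7.234)
cell (4,6): code 0010 → (4.000,6.021)–(4.604,7.000)
cell (4,7): code 0001 → (4.604,7.000)–(4.000,7.693)
total: 6 segments, chained into 1 closed loop(s), length Σ = 4.997357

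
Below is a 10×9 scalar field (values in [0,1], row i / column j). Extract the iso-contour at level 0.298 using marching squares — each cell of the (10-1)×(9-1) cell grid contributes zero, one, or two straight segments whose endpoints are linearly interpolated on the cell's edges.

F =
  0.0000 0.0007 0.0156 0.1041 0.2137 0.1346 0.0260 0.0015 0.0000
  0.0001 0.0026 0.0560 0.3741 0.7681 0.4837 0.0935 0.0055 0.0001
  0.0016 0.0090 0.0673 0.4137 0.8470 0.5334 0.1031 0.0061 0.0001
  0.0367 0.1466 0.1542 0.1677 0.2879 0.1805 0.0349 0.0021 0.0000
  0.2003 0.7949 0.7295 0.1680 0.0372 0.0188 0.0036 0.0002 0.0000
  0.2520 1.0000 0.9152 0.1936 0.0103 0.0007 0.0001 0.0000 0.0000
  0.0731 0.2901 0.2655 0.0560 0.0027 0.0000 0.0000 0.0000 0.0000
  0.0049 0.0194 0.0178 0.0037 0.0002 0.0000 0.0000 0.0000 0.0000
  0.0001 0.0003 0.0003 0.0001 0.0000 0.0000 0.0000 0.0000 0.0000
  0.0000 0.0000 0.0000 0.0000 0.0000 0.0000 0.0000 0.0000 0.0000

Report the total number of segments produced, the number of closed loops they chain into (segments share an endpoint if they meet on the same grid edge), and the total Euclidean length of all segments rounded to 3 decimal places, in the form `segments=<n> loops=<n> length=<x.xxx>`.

cell (0,2): code 0100 → (0.718,3.000)–(1.000,2.761)
cell (0,3): code 1100 → (0.152,4.000)–(0.718,3.000)
cell (0,4): code 1100 → (0.468,5.000)–(0.152,4.000)
cell (0,5): code 1000 → (1.000,5.476)–(0.468,5.000)
cell (1,2): code 0110 → (1.000,2.761)–(2.000,2.666)
cell (1,5): code 1001 → (2.000,5.547)–(1.000,5.476)
cell (2,2): code 0010 → (2.000,2.666)–(2.470,3.000)
cell (2,3): code 0011 → (2.470,3.000)–(2.982,4.000)
cell (2,4): code 0011 → (2.982,4.000)–(2.667,5.000)
cell (2,5): code 0001 → (2.667,5.000)–(2.000,5.547)
cell (3,0): code 0100 → (3.234,1.000)–(4.000,0.164)
cell (3,1): code 1100 → (3.250,2.000)–(3.234,1.000)
cell (3,2): code 1000 → (4.000,2.768)–(3.250,2.000)
cell (4,0): code 0110 → (4.000,0.164)–(5.000,0.061)
cell (4,2): code 1001 → (5.000,2.855)–(4.000,2.768)
cell (5,0): code 0010 → (5.000,0.061)–(5.989,1.000)
cell (5,1): code 0011 → (5.989,1.000)–(5.950,2.000)
cell (5,2): code 0001 → (5.950,2.000)–(5.000,2.855)
total: 18 segments, chained into 2 closed loop(s), length Σ = 17.758867

segments=18 loops=2 length=17.759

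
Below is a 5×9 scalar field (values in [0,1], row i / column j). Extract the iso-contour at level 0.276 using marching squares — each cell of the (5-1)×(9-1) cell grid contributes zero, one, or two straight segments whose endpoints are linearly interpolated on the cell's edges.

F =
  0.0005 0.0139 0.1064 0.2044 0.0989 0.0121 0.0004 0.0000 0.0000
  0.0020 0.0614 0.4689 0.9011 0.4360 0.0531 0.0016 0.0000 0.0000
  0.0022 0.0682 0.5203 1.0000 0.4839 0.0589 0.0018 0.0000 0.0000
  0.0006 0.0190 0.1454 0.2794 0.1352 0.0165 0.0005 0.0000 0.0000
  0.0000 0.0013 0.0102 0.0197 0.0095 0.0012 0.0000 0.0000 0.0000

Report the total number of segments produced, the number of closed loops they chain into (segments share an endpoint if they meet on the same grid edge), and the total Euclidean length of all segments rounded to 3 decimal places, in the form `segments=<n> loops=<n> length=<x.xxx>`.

segments=12 loops=1 length=9.264

cell (0,1): code 0100 → (0.468,2.000)–(1.000,1.527)
cell (0,2): code 1100 → (0.103,3.000)–(0.468,2.000)
cell (0,3): code 1100 → (0.525,4.000)–(0.103,3.000)
cell (0,4): code 1000 → (1.000,4.418)–(0.525,4.000)
cell (1,1): code 0110 → (1.000,1.527)–(2.000,1.460)
cell (1,4): code 1001 → (2.000,4.489)–(1.000,4.418)
cell (2,1): code 0010 → (2.000,1.460)–(2.652,2.000)
cell (2,2): code 0111 → (2.652,2.000)–(3.000,2.975)
cell (2,3): code 1011 → (3.000,3.024)–(2.596,4.000)
cell (2,4): code 0001 → (2.596,4.000)–(2.000,4.489)
cell (3,2): code 0010 → (3.000,2.975)–(3.013,3.000)
cell (3,3): code 0001 → (3.013,3.000)–(3.000,3.024)
total: 12 segments, chained into 1 closed loop(s), length Σ = 9.264459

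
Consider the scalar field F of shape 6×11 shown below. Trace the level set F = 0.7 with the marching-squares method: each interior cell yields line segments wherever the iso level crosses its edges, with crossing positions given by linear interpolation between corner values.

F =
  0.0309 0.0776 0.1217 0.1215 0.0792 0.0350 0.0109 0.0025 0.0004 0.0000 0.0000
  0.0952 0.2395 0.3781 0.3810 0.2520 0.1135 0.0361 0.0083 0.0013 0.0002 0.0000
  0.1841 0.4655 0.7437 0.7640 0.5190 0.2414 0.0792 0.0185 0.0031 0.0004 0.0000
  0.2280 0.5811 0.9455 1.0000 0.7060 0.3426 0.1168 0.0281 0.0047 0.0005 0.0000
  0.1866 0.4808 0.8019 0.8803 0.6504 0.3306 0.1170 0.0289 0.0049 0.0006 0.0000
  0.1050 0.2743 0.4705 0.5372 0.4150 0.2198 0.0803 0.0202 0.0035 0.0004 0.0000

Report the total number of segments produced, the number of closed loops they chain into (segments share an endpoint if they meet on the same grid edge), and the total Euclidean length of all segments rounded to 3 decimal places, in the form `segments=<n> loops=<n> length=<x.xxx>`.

segments=12 loops=1 length=8.386

cell (1,1): code 0100 → (1.880,2.000)–(2.000,1.843)
cell (1,2): code 1100 → (1.833,3.000)–(1.880,2.000)
cell (1,3): code 1000 → (2.000,3.261)–(1.833,3.000)
cell (2,1): code 0110 → (2.000,1.843)–(3.000,1.326)
cell (2,3): code 1101 → (2.968,4.000)–(2.000,3.261)
cell (2,4): code 1000 → (3.000,4.017)–(2.968,4.000)
cell (3,1): code 0110 → (3.000,1.326)–(4.000,1.683)
cell (3,3): code 1011 → (4.000,3.784)–(3.108,4.000)
cell (3,4): code 0001 → (3.108,4.000)–(3.000,4.017)
cell (4,1): code 0010 → (4.000,1.683)–(4.307,2.000)
cell (4,2): code 0011 → (4.307,2.000)–(4.526,3.000)
cell (4,3): code 0001 → (4.526,3.000)–(4.000,3.784)
total: 12 segments, chained into 1 closed loop(s), length Σ = 8.385889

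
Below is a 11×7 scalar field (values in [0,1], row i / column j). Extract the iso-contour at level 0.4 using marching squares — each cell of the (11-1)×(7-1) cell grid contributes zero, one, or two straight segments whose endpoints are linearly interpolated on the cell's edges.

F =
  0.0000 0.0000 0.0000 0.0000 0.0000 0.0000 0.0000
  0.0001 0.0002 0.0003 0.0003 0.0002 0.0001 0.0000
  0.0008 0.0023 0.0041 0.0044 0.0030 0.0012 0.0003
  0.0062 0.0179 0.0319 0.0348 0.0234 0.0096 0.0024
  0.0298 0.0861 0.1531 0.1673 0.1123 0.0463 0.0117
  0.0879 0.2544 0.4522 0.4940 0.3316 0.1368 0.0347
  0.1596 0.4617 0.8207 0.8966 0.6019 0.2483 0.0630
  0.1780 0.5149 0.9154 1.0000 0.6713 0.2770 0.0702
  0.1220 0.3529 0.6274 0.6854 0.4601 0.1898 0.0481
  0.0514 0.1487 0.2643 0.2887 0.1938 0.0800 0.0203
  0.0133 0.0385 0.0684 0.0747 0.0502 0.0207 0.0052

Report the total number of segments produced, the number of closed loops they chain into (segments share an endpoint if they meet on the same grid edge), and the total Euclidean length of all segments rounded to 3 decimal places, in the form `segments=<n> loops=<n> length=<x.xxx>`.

cell (4,1): code 0100 → (4.825,2.000)–(5.000,1.736)
cell (4,2): code 1100 → (4.712,3.000)–(4.825,2.000)
cell (4,3): code 1000 → (5.000,3.579)–(4.712,3.000)
cell (5,0): code 0100 → (5.702,1.000)–(6.000,0.796)
cell (5,1): code 1110 → (5.000,1.736)–(5.702,1.000)
cell (5,3): code 1101 → (5.253,4.000)–(5.000,3.579)
cell (5,4): code 1000 → (6.000,4.571)–(5.253,4.000)
cell (6,0): code 0110 → (6.000,0.796)–(7.000,0.659)
cell (6,4): code 1001 → (7.000,4.688)–(6.000,4.571)
cell (7,0): code 0010 → (7.000,0.659)–(7.709,1.000)
cell (7,1): code 0111 → (7.709,1.000)–(8.000,1.172)
cell (7,4): code 1001 → (8.000,4.222)–(7.000,4.688)
cell (8,1): code 0010 → (8.000,1.172)–(8.626,2.000)
cell (8,2): code 0011 → (8.626,2.000)–(8.719,3.000)
cell (8,3): code 0011 → (8.719,3.000)–(8.226,4.000)
cell (8,4): code 0001 → (8.226,4.000)–(8.000,4.222)
total: 16 segments, chained into 1 closed loop(s), length Σ = 12.497870

segments=16 loops=1 length=12.498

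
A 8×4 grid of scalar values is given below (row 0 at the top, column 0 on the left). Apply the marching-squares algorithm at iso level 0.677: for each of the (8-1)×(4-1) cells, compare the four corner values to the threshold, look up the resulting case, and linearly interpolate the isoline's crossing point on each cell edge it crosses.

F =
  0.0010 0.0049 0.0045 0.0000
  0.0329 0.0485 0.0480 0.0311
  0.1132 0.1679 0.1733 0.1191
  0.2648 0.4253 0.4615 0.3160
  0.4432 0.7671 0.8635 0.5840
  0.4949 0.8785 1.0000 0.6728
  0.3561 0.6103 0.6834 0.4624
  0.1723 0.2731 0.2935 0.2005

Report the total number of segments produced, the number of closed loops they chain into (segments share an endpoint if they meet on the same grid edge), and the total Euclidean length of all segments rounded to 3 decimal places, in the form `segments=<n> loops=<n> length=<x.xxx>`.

segments=10 loops=1 length=7.666

cell (3,0): code 0100 → (3.736,1.000)–(4.000,0.722)
cell (3,1): code 1100 → (3.536,2.000)–(3.736,1.000)
cell (3,2): code 1000 → (4.000,2.667)–(3.536,2.000)
cell (4,0): code 0110 → (4.000,0.722)–(5.000,0.475)
cell (4,2): code 1001 → (5.000,2.987)–(4.000,2.667)
cell (5,0): code 0010 → (5.000,0.475)–(5.751,1.000)
cell (5,1): code 0111 → (5.751,1.000)–(6.000,1.912)
cell (5,2): code 1001 → (6.000,2.029)–(5.000,2.987)
cell (6,1): code 0010 → (6.000,1.912)–(6.016,2.000)
cell (6,2): code 0001 → (6.016,2.000)–(6.000,2.029)
total: 10 segments, chained into 1 closed loop(s), length Σ = 7.665595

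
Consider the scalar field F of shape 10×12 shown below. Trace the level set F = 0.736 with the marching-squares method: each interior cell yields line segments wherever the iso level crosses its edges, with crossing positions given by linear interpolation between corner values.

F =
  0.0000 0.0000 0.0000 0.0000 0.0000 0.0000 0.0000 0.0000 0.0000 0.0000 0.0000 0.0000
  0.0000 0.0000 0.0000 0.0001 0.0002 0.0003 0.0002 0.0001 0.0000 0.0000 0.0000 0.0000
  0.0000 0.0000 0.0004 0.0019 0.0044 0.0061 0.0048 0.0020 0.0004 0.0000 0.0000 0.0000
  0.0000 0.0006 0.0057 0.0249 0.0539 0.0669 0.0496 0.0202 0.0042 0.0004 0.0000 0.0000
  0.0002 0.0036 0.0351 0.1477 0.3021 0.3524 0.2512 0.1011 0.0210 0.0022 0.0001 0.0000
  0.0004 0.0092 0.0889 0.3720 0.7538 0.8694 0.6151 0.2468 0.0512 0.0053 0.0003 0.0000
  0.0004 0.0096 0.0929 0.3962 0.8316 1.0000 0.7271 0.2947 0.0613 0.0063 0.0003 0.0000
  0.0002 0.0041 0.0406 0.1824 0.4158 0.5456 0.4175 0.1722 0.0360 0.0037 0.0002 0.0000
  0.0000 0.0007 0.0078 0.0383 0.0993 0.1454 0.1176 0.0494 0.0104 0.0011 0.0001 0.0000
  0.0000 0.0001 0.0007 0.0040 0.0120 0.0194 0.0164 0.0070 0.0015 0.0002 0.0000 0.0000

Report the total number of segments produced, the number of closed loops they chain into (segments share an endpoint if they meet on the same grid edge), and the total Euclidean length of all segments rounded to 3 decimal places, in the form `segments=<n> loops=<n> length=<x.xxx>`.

segments=8 loops=1 length=6.284

cell (4,3): code 0100 → (4.961,4.000)–(5.000,3.953)
cell (4,4): code 1100 → (4.742,5.000)–(4.961,4.000)
cell (4,5): code 1000 → (5.000,5.525)–(4.742,5.000)
cell (5,3): code 0110 → (5.000,3.953)–(6.000,3.780)
cell (5,5): code 1001 → (6.000,5.967)–(5.000,5.525)
cell (6,3): code 0010 → (6.000,3.780)–(6.230,4.000)
cell (6,4): code 0011 → (6.230,4.000)–(6.581,5.000)
cell (6,5): code 0001 → (6.581,5.000)–(6.000,5.967)
total: 8 segments, chained into 1 closed loop(s), length Σ = 6.283961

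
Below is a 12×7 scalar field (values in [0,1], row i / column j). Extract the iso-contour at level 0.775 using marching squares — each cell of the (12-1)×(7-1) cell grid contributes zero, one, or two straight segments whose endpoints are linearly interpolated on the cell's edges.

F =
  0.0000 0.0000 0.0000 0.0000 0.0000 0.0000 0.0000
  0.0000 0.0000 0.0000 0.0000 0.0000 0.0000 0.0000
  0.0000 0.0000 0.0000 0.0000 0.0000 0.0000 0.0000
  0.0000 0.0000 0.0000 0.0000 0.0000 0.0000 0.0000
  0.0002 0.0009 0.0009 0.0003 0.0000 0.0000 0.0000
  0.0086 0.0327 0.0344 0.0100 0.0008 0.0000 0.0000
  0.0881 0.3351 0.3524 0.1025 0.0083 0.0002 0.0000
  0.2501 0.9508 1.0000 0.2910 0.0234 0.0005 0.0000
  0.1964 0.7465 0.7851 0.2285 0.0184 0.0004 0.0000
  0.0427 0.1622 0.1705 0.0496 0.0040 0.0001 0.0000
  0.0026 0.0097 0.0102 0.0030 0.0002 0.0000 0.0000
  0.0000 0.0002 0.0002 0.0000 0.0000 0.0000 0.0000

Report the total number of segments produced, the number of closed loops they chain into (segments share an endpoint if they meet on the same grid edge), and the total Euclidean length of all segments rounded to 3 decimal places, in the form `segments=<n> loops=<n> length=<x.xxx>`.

segments=8 loops=1 length=4.831

cell (6,0): code 0100 → (6.714,1.000)–(7.000,0.749)
cell (6,1): code 1100 → (6.653,2.000)–(6.714,1.000)
cell (6,2): code 1000 → (7.000,2.317)–(6.653,2.000)
cell (7,0): code 0010 → (7.000,0.749)–(7.860,1.000)
cell (7,1): code 0111 → (7.860,1.000)–(8.000,1.738)
cell (7,2): code 1001 → (8.000,2.018)–(7.000,2.317)
cell (8,1): code 0010 → (8.000,1.738)–(8.016,2.000)
cell (8,2): code 0001 → (8.016,2.000)–(8.000,2.018)
total: 8 segments, chained into 1 closed loop(s), length Σ = 4.830757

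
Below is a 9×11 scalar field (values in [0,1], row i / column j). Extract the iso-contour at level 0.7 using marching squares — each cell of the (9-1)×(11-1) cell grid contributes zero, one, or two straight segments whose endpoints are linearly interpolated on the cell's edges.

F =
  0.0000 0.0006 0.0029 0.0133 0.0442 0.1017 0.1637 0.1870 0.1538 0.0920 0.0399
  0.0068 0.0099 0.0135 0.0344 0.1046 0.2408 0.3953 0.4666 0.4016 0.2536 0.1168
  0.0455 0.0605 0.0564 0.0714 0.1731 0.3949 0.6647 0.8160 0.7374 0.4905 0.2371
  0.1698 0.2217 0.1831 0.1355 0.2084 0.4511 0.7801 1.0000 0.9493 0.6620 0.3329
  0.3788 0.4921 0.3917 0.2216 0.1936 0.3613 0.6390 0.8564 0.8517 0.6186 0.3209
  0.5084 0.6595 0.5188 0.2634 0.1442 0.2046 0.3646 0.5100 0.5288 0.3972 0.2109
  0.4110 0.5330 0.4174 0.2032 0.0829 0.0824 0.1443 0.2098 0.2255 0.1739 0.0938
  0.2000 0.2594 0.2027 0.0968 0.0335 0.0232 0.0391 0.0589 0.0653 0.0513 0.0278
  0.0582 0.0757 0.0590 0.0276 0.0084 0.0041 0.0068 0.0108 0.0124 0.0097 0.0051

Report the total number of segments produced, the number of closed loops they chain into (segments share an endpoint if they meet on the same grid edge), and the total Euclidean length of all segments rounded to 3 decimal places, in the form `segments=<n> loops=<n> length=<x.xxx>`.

cell (1,6): code 0100 → (1.668,7.000)–(2.000,6.233)
cell (1,7): code 1100 → (1.889,8.000)–(1.668,7.000)
cell (1,8): code 1000 → (2.000,8.151)–(1.889,8.000)
cell (2,5): code 0100 → (2.306,6.000)–(3.000,5.757)
cell (2,6): code 1110 → (2.000,6.233)–(2.306,6.000)
cell (2,8): code 1001 → (3.000,8.868)–(2.000,8.151)
cell (3,5): code 0010 → (3.000,5.757)–(3.568,6.000)
cell (3,6): code 0111 → (3.568,6.000)–(4.000,6.281)
cell (3,8): code 1001 → (4.000,8.651)–(3.000,8.868)
cell (4,6): code 0010 → (4.000,6.281)–(4.452,7.000)
cell (4,7): code 0011 → (4.452,7.000)–(4.470,8.000)
cell (4,8): code 0001 → (4.470,8.000)–(4.000,8.651)
total: 12 segments, chained into 1 closed loop(s), length Σ = 9.206396

segments=12 loops=1 length=9.206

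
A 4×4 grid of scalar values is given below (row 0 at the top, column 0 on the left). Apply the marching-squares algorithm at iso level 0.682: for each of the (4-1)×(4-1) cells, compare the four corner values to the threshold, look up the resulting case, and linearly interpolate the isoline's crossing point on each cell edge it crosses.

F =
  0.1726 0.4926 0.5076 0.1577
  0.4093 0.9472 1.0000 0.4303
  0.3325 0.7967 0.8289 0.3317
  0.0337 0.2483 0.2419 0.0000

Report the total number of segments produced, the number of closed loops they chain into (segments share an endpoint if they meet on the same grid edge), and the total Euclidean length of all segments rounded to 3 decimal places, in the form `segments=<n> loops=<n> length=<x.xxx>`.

cell (0,0): code 0100 → (0.417,1.000)–(1.000,0.507)
cell (0,1): code 1100 → (0.354,2.000)–(0.417,1.000)
cell (0,2): code 1000 → (1.000,2.558)–(0.354,2.000)
cell (1,0): code 0110 → (1.000,0.507)–(2.000,0.753)
cell (1,2): code 1001 → (2.000,2.295)–(1.000,2.558)
cell (2,0): code 0010 → (2.000,0.753)–(2.209,1.000)
cell (2,1): code 0011 → (2.209,1.000)–(2.250,2.000)
cell (2,2): code 0001 → (2.250,2.000)–(2.000,2.295)
total: 8 segments, chained into 1 closed loop(s), length Σ = 6.394870

segments=8 loops=1 length=6.395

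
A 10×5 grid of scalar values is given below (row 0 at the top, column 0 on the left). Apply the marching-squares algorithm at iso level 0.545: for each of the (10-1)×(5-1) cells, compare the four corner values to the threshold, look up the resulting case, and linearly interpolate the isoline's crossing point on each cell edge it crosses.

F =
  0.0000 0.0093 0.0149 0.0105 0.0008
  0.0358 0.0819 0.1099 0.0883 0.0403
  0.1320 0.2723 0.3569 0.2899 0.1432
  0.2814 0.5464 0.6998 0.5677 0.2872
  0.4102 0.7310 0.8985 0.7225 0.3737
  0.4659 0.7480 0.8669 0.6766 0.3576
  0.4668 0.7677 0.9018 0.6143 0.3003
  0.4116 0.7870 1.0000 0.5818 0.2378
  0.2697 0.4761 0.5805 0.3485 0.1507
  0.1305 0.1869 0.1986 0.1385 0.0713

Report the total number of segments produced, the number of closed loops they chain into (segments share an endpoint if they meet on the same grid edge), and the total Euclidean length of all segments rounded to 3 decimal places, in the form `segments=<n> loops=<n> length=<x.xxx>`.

cell (2,0): code 0100 → (2.995,1.000)–(3.000,0.995)
cell (2,1): code 1100 → (2.549,2.000)–(2.995,1.000)
cell (2,2): code 1100 → (2.918,3.000)–(2.549,2.000)
cell (2,3): code 1000 → (3.000,3.081)–(2.918,3.000)
cell (3,0): code 0110 → (3.000,0.995)–(4.000,0.420)
cell (3,3): code 1001 → (4.000,3.509)–(3.000,3.081)
cell (4,0): code 0110 → (4.000,0.420)–(5.000,0.280)
cell (4,3): code 1001 → (5.000,3.413)–(4.000,3.509)
cell (5,0): code 0110 → (5.000,0.280)–(6.000,0.260)
cell (5,3): code 1001 → (6.000,3.221)–(5.000,3.413)
cell (6,0): code 0110 → (6.000,0.260)–(7.000,0.355)
cell (6,3): code 1001 → (7.000,3.107)–(6.000,3.221)
cell (7,0): code 0010 → (7.000,0.355)–(7.778,1.000)
cell (7,1): code 0111 → (7.778,1.000)–(8.000,1.660)
cell (7,2): code 1011 → (8.000,2.153)–(7.158,3.000)
cell (7,3): code 0001 → (7.158,3.000)–(7.000,3.107)
cell (8,1): code 0010 → (8.000,1.660)–(8.093,2.000)
cell (8,2): code 0001 → (8.093,2.000)–(8.000,2.153)
total: 18 segments, chained into 1 closed loop(s), length Σ = 14.191883

segments=18 loops=1 length=14.192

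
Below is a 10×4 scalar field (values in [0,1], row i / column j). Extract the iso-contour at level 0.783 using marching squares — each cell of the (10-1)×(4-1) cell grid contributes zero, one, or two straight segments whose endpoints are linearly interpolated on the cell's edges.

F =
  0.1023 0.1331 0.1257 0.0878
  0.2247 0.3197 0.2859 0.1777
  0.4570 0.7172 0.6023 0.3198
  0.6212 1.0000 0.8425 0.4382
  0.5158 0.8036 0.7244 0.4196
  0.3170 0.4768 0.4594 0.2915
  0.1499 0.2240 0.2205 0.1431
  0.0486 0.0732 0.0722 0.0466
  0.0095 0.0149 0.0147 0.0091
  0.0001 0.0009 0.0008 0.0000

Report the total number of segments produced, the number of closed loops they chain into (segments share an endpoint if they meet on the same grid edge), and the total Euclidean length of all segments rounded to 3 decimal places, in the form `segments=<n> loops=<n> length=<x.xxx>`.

cell (2,0): code 0100 → (2.233,1.000)–(3.000,0.427)
cell (2,1): code 1100 → (2.752,2.000)–(2.233,1.000)
cell (2,2): code 1000 → (3.000,2.147)–(2.752,2.000)
cell (3,0): code 0110 → (3.000,0.427)–(4.000,0.928)
cell (3,1): code 1011 → (4.000,1.260)–(3.504,2.000)
cell (3,2): code 0001 → (3.504,2.000)–(3.000,2.147)
cell (4,0): code 0010 → (4.000,0.928)–(4.063,1.000)
cell (4,1): code 0001 → (4.063,1.000)–(4.000,1.260)
total: 8 segments, chained into 1 closed loop(s), length Σ = 5.270008

segments=8 loops=1 length=5.270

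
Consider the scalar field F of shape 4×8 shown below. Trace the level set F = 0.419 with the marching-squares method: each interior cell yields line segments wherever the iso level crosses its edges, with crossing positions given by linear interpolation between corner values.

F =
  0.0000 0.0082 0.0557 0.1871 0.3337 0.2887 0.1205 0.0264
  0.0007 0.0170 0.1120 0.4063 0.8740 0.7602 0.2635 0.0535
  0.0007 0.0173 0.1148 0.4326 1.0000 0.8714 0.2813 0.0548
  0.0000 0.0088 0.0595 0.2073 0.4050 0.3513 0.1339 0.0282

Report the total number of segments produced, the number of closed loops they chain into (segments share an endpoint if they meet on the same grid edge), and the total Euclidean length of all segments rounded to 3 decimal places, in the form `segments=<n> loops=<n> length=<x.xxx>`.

cell (0,3): code 0100 → (0.158,4.000)–(1.000,3.027)
cell (0,4): code 1100 → (0.276,5.000)–(0.158,4.000)
cell (0,5): code 1000 → (1.000,5.687)–(0.276,5.000)
cell (1,2): code 0100 → (1.483,3.000)–(2.000,2.957)
cell (1,3): code 1110 → (1.000,3.027)–(1.483,3.000)
cell (1,5): code 1001 → (2.000,5.767)–(1.000,5.687)
cell (2,2): code 0010 → (2.000,2.957)–(2.060,3.000)
cell (2,3): code 0011 → (2.060,3.000)–(2.976,4.000)
cell (2,4): code 0011 → (2.976,4.000)–(2.870,5.000)
cell (2,5): code 0001 → (2.870,5.000)–(2.000,5.767)
total: 10 segments, chained into 1 closed loop(s), length Σ = 8.892489

segments=10 loops=1 length=8.892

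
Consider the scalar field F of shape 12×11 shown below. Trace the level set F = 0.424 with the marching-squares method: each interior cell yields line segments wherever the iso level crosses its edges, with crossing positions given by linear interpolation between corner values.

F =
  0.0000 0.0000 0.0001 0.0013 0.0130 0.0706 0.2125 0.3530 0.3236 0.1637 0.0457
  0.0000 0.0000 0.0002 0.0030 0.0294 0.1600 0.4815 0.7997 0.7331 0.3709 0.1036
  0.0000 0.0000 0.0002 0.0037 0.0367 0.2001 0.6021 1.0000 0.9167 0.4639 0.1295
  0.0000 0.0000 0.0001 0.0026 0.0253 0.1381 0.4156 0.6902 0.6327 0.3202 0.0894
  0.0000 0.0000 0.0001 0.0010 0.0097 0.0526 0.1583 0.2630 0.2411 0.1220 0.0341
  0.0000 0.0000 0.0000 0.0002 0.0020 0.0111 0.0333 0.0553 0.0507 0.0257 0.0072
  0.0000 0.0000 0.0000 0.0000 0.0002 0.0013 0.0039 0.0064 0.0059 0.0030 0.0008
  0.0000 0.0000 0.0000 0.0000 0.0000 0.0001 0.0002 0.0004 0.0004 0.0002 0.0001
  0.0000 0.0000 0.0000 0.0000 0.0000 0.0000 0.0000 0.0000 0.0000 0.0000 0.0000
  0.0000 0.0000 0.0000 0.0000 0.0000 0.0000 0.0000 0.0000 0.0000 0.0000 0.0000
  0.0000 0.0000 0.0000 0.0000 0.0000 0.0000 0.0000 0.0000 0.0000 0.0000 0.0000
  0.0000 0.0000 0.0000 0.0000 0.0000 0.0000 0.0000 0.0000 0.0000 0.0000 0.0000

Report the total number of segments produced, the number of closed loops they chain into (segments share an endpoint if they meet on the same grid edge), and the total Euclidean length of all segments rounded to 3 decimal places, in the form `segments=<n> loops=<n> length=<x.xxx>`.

cell (0,5): code 0100 → (0.786,6.000)–(1.000,5.821)
cell (0,6): code 1100 → (0.159,7.000)–(0.786,6.000)
cell (0,7): code 1100 → (0.245,8.000)–(0.159,7.000)
cell (0,8): code 1000 → (1.000,8.853)–(0.245,8.000)
cell (1,5): code 0110 → (1.000,5.821)–(2.000,5.557)
cell (1,8): code 1101 → (1.571,9.000)–(1.000,8.853)
cell (1,9): code 1000 → (2.000,9.119)–(1.571,9.000)
cell (2,5): code 0010 → (2.000,5.557)–(2.955,6.000)
cell (2,6): code 0111 → (2.955,6.000)–(3.000,6.031)
cell (2,8): code 1011 → (3.000,8.668)–(2.278,9.000)
cell (2,9): code 0001 → (2.278,9.000)–(2.000,9.119)
cell (3,6): code 0010 → (3.000,6.031)–(3.623,7.000)
cell (3,7): code 0011 → (3.623,7.000)–(3.533,8.000)
cell (3,8): code 0001 → (3.533,8.000)–(3.000,8.668)
total: 14 segments, chained into 1 closed loop(s), length Σ = 10.886638

segments=14 loops=1 length=10.887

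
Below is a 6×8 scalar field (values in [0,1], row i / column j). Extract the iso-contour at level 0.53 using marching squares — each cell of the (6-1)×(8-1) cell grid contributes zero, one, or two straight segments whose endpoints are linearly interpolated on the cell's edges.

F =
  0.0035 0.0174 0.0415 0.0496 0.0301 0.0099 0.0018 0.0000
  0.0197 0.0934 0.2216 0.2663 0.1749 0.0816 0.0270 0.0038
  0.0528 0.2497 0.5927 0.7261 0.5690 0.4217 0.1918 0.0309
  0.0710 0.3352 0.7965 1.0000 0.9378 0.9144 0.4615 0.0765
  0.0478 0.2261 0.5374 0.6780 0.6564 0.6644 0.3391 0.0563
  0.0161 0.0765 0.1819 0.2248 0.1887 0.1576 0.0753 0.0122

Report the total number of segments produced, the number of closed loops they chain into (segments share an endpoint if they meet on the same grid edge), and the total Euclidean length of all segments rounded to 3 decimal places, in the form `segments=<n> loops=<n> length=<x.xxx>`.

segments=14 loops=1 length=11.416

cell (1,1): code 0100 → (1.831,2.000)–(2.000,1.817)
cell (1,2): code 1100 → (1.574,3.000)–(1.831,2.000)
cell (1,3): code 1100 → (1.901,4.000)–(1.574,3.000)
cell (1,4): code 1000 → (2.000,4.265)–(1.901,4.000)
cell (2,1): code 0110 → (2.000,1.817)–(3.000,1.422)
cell (2,4): code 1101 → (2.220,5.000)–(2.000,4.265)
cell (2,5): code 1000 → (3.000,5.849)–(2.220,5.000)
cell (3,1): code 0110 → (3.000,1.422)–(4.000,1.976)
cell (3,5): code 1001 → (4.000,5.413)–(3.000,5.849)
cell (4,1): code 0010 → (4.000,1.976)–(4.021,2.000)
cell (4,2): code 0011 → (4.021,2.000)–(4.327,3.000)
cell (4,3): code 0011 → (4.327,3.000)–(4.270,4.000)
cell (4,4): code 0011 → (4.270,4.000)–(4.265,5.000)
cell (4,5): code 0001 → (4.265,5.000)–(4.000,5.413)
total: 14 segments, chained into 1 closed loop(s), length Σ = 11.415645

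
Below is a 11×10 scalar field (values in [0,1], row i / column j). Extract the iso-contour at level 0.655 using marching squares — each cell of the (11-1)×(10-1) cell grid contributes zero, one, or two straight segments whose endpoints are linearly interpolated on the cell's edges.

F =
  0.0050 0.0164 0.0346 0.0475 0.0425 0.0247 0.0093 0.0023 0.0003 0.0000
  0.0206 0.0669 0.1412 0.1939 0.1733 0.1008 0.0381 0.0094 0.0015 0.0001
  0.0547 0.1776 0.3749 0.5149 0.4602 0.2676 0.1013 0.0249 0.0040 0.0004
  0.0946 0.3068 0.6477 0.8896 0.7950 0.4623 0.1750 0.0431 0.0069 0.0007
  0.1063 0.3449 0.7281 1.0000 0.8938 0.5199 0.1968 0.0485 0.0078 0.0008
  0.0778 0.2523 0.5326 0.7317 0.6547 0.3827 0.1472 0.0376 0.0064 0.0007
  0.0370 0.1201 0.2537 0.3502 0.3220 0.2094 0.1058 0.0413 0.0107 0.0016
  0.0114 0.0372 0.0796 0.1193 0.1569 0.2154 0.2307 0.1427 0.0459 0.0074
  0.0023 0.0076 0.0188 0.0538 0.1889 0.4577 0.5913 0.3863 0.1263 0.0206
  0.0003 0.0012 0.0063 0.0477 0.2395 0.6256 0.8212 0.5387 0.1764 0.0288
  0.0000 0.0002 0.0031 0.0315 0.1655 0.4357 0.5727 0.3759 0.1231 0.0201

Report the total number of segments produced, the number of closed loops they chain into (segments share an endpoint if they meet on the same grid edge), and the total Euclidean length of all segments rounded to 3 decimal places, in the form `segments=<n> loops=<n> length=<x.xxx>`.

cell (2,2): code 0100 → (2.374,3.000)–(3.000,2.030)
cell (2,3): code 1100 → (2.582,4.000)–(2.374,3.000)
cell (2,4): code 1000 → (3.000,4.421)–(2.582,4.000)
cell (3,1): code 0100 → (3.091,2.000)–(4.000,1.809)
cell (3,2): code 1110 → (3.000,2.030)–(3.091,2.000)
cell (3,4): code 1001 → (4.000,4.639)–(3.000,4.421)
cell (4,1): code 0010 → (4.000,1.809)–(4.374,2.000)
cell (4,2): code 0111 → (4.374,2.000)–(5.000,2.615)
cell (4,3): code 1011 → (5.000,3.996)–(4.999,4.000)
cell (4,4): code 0001 → (4.999,4.000)–(4.000,4.639)
cell (5,2): code 0010 → (5.000,2.615)–(5.201,3.000)
cell (5,3): code 0001 → (5.201,3.000)–(5.000,3.996)
cell (8,5): code 0100 → (8.277,6.000)–(9.000,5.150)
cell (8,6): code 1000 → (9.000,6.588)–(8.277,6.000)
cell (9,5): code 0010 → (9.000,5.150)–(9.669,6.000)
cell (9,6): code 0001 → (9.669,6.000)–(9.000,6.588)
total: 16 segments, chained into 2 closed loop(s), length Σ = 12.774424

segments=16 loops=2 length=12.774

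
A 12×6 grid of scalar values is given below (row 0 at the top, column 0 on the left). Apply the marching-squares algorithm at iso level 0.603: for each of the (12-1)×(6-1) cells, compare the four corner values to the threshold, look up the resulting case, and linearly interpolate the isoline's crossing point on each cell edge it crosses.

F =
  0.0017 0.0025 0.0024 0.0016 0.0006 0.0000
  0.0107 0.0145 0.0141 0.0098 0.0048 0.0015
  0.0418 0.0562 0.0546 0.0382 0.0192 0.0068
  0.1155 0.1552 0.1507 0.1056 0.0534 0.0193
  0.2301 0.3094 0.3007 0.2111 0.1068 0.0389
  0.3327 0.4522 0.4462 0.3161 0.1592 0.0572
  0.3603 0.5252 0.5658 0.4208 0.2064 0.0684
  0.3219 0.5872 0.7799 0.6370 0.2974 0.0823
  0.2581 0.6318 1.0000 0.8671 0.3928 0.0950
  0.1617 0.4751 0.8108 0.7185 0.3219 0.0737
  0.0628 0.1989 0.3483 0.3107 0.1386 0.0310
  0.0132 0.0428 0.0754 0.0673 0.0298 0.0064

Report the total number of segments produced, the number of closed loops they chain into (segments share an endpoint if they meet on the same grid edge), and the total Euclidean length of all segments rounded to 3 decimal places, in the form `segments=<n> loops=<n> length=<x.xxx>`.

segments=12 loops=1 length=9.057

cell (6,1): code 0100 → (6.174,2.000)–(7.000,1.082)
cell (6,2): code 1100 → (6.843,3.000)–(6.174,2.000)
cell (6,3): code 1000 → (7.000,3.100)–(6.843,3.000)
cell (7,0): code 0100 → (7.354,1.000)–(8.000,0.923)
cell (7,1): code 1110 → (7.000,1.082)–(7.354,1.000)
cell (7,3): code 1001 → (8.000,3.557)–(7.000,3.100)
cell (8,0): code 0010 → (8.000,0.923)–(8.184,1.000)
cell (8,1): code 0111 → (8.184,1.000)–(9.000,1.381)
cell (8,3): code 1001 → (9.000,3.291)–(8.000,3.557)
cell (9,1): code 0010 → (9.000,1.381)–(9.449,2.000)
cell (9,2): code 0011 → (9.449,2.000)–(9.283,3.000)
cell (9,3): code 0001 → (9.283,3.000)–(9.000,3.291)
total: 12 segments, chained into 1 closed loop(s), length Σ = 9.057475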